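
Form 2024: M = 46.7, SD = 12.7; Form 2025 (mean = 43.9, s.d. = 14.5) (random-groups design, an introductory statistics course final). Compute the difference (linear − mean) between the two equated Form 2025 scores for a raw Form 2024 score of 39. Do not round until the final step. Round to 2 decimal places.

-1.09

Mean-equated: 39 + (43.9 − 46.7) = 36.20
Linear-equated: (14.5/12.7)(39 − 46.7) + 43.9 = 35.109
Difference = 35.109 − 36.20 = -1.09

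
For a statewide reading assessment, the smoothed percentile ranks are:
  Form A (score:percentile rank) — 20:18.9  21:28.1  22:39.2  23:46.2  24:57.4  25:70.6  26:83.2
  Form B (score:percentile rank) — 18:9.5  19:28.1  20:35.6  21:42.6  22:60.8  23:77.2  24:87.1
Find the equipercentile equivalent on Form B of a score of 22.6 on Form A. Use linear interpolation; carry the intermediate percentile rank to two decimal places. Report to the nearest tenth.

PR of 22.6 on Form A: 39.2 + (22.6 − 22)/(23 − 22) × (46.2 − 39.2) = 43.40
On Form B, PR 43.40 falls between score 21 (PR 42.6) and 22 (PR 60.8).
Interpolate: 21 + (43.40 − 42.6)/(60.8 − 42.6) × (22 − 21) = 21.0

21.0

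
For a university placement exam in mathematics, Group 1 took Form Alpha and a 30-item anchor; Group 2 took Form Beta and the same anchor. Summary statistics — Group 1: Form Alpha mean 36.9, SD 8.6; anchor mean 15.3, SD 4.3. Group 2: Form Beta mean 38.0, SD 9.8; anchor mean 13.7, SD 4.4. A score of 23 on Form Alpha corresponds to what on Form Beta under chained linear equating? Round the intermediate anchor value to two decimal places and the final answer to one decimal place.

Form Alpha → anchor (Group 1): v = (4.3/8.6)(23 − 36.9) + 15.3 = 8.35
anchor → Form Beta (Group 2): y = (9.8/4.4)(8.35 − 13.7) + 38.0 = 26.1

26.1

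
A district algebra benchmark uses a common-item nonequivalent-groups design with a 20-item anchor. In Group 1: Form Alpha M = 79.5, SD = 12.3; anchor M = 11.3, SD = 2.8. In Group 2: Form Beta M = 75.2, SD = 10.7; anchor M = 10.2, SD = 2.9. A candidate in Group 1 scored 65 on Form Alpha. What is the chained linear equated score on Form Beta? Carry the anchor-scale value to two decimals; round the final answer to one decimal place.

Form Alpha → anchor (Group 1): v = (2.8/12.3)(65 − 79.5) + 11.3 = 8.00
anchor → Form Beta (Group 2): y = (10.7/2.9)(8.00 − 10.2) + 75.2 = 67.1

67.1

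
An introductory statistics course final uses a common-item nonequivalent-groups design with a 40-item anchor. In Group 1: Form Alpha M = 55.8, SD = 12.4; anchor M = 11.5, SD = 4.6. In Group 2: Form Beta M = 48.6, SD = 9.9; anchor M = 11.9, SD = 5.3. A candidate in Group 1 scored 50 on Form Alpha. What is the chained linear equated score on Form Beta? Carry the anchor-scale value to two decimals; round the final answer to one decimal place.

43.8

Form Alpha → anchor (Group 1): v = (4.6/12.4)(50 − 55.8) + 11.5 = 9.35
anchor → Form Beta (Group 2): y = (9.9/5.3)(9.35 − 11.9) + 48.6 = 43.8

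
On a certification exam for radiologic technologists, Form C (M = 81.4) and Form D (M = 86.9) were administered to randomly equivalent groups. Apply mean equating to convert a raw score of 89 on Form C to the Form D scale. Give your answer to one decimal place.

94.5

Mean equating: y = x + (M_Y − M_X) = 89 + (86.9 − 81.4) = 94.5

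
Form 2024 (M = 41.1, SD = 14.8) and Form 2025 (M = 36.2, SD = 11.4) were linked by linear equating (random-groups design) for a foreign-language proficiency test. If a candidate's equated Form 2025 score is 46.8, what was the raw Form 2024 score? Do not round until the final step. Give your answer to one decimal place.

54.9

Invert y = (SD_Y/SD_X)(x − M_X) + M_Y:
x = (SD_X/SD_Y)(y − M_Y) + M_X = (14.8/11.4)(46.8 − 36.2) + 41.1
x = 1.298246 × 10.600 + 41.1 = 54.9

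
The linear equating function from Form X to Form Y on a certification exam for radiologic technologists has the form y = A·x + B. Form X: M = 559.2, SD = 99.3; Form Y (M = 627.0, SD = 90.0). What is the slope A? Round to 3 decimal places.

A = SD_Y / SD_X = 90.0 / 99.3 = 0.906

0.906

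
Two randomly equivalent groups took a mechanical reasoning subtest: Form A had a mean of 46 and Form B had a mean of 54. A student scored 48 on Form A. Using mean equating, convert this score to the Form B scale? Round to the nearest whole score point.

56

Mean equating: y = x + (M_Y − M_X) = 48 + (54 − 46) = 56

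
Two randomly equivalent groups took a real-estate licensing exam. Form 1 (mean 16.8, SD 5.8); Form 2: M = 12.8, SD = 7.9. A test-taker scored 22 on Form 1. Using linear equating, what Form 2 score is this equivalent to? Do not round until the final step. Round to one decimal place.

Linear equating: y = (SD_Y/SD_X)(x − M_X) + M_Y
y = (7.9/5.8)(22 − 16.8) + 12.8
y = 1.362069 × 5.2 + 12.8 = 7.0828 + 12.8 = 19.9

19.9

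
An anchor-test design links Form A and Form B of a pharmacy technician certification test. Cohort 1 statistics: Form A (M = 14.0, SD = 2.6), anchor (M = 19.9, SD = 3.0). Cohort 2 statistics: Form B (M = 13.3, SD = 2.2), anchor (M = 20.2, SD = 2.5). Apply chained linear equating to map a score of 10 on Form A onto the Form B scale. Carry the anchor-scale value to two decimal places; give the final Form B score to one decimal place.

9.0

Form A → anchor (Cohort 1): v = (3.0/2.6)(10 − 14.0) + 19.9 = 15.28
anchor → Form B (Cohort 2): y = (2.2/2.5)(15.28 − 20.2) + 13.3 = 9.0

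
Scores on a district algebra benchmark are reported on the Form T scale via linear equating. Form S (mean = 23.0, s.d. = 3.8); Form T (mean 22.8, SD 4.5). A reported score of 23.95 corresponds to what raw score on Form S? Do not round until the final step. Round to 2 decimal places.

Invert y = (SD_Y/SD_X)(x − M_X) + M_Y:
x = (SD_X/SD_Y)(y − M_Y) + M_X = (3.8/4.5)(23.95 − 22.8) + 23.0
x = 0.844444 × 1.150 + 23.0 = 23.97

23.97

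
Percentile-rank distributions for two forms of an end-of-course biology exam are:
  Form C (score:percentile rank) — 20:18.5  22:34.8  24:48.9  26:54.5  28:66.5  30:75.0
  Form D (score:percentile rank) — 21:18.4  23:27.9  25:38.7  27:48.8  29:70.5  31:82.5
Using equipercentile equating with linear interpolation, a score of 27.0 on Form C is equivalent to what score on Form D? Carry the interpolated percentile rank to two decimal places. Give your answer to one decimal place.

PR of 27.0 on Form C: 54.5 + (27.0 − 26)/(28 − 26) × (66.5 − 54.5) = 60.50
On Form D, PR 60.50 falls between score 27 (PR 48.8) and 29 (PR 70.5).
Interpolate: 27 + (60.50 − 48.8)/(70.5 − 48.8) × (29 − 27) = 28.1

28.1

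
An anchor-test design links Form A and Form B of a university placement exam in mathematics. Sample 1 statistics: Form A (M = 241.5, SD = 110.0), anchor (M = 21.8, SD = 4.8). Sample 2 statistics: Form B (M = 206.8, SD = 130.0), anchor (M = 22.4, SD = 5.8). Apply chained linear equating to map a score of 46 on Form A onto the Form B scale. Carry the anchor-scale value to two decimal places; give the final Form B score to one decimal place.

Form A → anchor (Sample 1): v = (4.8/110.0)(46 − 241.5) + 21.8 = 13.27
anchor → Form B (Sample 2): y = (130.0/5.8)(13.27 − 22.4) + 206.8 = 2.2

2.2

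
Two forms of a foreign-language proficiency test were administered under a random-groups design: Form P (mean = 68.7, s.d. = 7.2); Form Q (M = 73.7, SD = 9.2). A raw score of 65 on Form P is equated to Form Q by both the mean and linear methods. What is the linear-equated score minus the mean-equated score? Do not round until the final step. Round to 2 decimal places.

Mean-equated: 65 + (73.7 − 68.7) = 70.00
Linear-equated: (9.2/7.2)(65 − 68.7) + 73.7 = 68.972
Difference = 68.972 − 70.00 = -1.03

-1.03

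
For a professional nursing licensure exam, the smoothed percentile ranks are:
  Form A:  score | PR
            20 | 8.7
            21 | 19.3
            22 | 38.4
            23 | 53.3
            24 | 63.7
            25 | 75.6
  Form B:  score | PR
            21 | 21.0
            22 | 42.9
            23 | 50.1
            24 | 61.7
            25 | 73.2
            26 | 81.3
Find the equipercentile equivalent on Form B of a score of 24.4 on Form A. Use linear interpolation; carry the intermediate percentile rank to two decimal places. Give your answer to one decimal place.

PR of 24.4 on Form A: 63.7 + (24.4 − 24)/(25 − 24) × (75.6 − 63.7) = 68.46
On Form B, PR 68.46 falls between score 24 (PR 61.7) and 25 (PR 73.2).
Interpolate: 24 + (68.46 − 61.7)/(73.2 − 61.7) × (25 − 24) = 24.6

24.6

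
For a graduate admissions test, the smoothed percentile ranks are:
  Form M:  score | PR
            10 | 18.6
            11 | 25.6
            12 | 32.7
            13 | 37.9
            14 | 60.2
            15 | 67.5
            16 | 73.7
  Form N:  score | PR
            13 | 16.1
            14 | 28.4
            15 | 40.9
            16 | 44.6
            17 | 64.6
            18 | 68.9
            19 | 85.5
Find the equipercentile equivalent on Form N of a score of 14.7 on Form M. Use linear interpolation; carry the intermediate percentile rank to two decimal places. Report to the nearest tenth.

17.2

PR of 14.7 on Form M: 60.2 + (14.7 − 14)/(15 − 14) × (67.5 − 60.2) = 65.31
On Form N, PR 65.31 falls between score 17 (PR 64.6) and 18 (PR 68.9).
Interpolate: 17 + (65.31 − 64.6)/(68.9 − 64.6) × (18 − 17) = 17.2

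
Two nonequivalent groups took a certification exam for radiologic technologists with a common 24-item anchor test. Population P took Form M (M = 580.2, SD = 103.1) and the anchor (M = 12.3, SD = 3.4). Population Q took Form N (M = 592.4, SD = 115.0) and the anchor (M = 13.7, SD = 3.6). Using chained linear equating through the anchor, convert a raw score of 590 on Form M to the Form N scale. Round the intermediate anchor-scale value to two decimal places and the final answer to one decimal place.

557.9

Form M → anchor (Population P): v = (3.4/103.1)(590 − 580.2) + 12.3 = 12.62
anchor → Form N (Population Q): y = (115.0/3.6)(12.62 − 13.7) + 592.4 = 557.9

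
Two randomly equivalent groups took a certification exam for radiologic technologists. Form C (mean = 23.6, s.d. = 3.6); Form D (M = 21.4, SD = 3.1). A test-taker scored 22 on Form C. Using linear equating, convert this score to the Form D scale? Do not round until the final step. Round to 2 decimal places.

Linear equating: y = (SD_Y/SD_X)(x − M_X) + M_Y
y = (3.1/3.6)(22 − 23.6) + 21.4
y = 0.861111 × -1.6 + 21.4 = -1.3778 + 21.4 = 20.02

20.02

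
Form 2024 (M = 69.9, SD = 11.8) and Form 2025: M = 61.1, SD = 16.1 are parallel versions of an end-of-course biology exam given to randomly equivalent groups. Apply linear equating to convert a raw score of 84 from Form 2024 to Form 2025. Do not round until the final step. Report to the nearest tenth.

Linear equating: y = (SD_Y/SD_X)(x − M_X) + M_Y
y = (16.1/11.8)(84 − 69.9) + 61.1
y = 1.364407 × 14.1 + 61.1 = 19.2381 + 61.1 = 80.3

80.3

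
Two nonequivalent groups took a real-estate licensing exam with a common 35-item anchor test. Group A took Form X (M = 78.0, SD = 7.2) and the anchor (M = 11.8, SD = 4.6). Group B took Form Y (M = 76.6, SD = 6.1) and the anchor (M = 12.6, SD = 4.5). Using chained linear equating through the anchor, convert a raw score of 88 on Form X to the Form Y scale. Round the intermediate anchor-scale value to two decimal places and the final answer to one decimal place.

84.2

Form X → anchor (Group A): v = (4.6/7.2)(88 − 78.0) + 11.8 = 18.19
anchor → Form Y (Group B): y = (6.1/4.5)(18.19 − 12.6) + 76.6 = 84.2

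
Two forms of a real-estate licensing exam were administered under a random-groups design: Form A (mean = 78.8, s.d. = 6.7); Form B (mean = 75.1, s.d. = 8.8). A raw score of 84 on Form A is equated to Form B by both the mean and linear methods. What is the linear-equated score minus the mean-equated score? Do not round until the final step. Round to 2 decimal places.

Mean-equated: 84 + (75.1 − 78.8) = 80.30
Linear-equated: (8.8/6.7)(84 − 78.8) + 75.1 = 81.930
Difference = 81.930 − 80.30 = 1.63

1.63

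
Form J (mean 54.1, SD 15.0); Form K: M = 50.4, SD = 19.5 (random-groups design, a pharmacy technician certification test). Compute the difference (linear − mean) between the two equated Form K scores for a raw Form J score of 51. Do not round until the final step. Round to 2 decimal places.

Mean-equated: 51 + (50.4 − 54.1) = 47.30
Linear-equated: (19.5/15.0)(51 − 54.1) + 50.4 = 46.370
Difference = 46.370 − 47.30 = -0.93

-0.93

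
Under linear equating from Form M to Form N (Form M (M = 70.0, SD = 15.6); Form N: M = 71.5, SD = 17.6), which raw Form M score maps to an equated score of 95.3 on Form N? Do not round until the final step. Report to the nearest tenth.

91.1

Invert y = (SD_Y/SD_X)(x − M_X) + M_Y:
x = (SD_X/SD_Y)(y − M_Y) + M_X = (15.6/17.6)(95.3 − 71.5) + 70.0
x = 0.886364 × 23.800 + 70.0 = 91.1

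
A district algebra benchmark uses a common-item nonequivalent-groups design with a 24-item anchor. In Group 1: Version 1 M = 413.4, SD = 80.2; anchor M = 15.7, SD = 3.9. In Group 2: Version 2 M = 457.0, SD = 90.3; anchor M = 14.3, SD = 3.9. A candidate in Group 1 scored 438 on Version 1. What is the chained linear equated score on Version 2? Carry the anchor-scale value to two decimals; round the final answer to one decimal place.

517.2

Version 1 → anchor (Group 1): v = (3.9/80.2)(438 − 413.4) + 15.7 = 16.90
anchor → Version 2 (Group 2): y = (90.3/3.9)(16.90 − 14.3) + 457.0 = 517.2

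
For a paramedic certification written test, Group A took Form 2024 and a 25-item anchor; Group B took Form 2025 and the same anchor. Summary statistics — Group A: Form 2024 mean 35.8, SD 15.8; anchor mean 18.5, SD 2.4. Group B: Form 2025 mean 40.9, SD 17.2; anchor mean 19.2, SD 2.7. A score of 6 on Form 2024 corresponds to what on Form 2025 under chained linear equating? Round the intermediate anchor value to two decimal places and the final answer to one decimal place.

Form 2024 → anchor (Group A): v = (2.4/15.8)(6 − 35.8) + 18.5 = 13.97
anchor → Form 2025 (Group B): y = (17.2/2.7)(13.97 − 19.2) + 40.9 = 7.6

7.6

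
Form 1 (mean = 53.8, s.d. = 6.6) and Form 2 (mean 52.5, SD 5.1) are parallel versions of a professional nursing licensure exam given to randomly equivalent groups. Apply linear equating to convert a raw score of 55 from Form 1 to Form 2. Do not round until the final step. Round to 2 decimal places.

Linear equating: y = (SD_Y/SD_X)(x − M_X) + M_Y
y = (5.1/6.6)(55 − 53.8) + 52.5
y = 0.772727 × 1.2 + 52.5 = 0.9273 + 52.5 = 53.43

53.43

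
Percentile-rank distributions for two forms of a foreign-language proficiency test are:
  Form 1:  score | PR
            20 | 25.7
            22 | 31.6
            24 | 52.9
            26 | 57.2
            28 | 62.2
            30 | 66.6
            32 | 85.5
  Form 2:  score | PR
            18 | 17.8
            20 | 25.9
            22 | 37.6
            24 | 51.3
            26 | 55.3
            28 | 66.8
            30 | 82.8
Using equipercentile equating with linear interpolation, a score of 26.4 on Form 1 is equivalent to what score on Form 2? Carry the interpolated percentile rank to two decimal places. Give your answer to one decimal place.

26.5

PR of 26.4 on Form 1: 57.2 + (26.4 − 26)/(28 − 26) × (62.2 − 57.2) = 58.20
On Form 2, PR 58.20 falls between score 26 (PR 55.3) and 28 (PR 66.8).
Interpolate: 26 + (58.20 − 55.3)/(66.8 − 55.3) × (28 − 26) = 26.5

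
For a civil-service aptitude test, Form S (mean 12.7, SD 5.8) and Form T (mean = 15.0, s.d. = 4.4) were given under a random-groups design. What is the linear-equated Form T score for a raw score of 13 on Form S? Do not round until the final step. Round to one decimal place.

15.2

Linear equating: y = (SD_Y/SD_X)(x − M_X) + M_Y
y = (4.4/5.8)(13 − 12.7) + 15.0
y = 0.758621 × 0.3 + 15.0 = 0.2276 + 15.0 = 15.2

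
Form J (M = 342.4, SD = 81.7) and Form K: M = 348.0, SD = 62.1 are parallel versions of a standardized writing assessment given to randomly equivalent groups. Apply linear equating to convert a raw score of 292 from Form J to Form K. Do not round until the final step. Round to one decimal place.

309.7

Linear equating: y = (SD_Y/SD_X)(x − M_X) + M_Y
y = (62.1/81.7)(292 − 342.4) + 348.0
y = 0.760098 × -50.4 + 348.0 = -38.3089 + 348.0 = 309.7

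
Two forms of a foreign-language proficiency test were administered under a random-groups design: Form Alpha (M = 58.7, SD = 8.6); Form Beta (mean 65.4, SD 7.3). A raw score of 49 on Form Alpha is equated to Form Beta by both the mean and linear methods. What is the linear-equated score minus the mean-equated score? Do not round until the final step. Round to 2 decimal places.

1.47

Mean-equated: 49 + (65.4 − 58.7) = 55.70
Linear-equated: (7.3/8.6)(49 − 58.7) + 65.4 = 57.166
Difference = 57.166 − 55.70 = 1.47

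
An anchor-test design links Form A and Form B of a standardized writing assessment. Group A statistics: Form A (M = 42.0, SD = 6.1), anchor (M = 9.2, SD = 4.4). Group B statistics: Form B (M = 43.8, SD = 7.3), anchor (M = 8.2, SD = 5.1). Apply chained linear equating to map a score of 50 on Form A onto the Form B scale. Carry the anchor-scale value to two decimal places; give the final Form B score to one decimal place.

53.5

Form A → anchor (Group A): v = (4.4/6.1)(50 − 42.0) + 9.2 = 14.97
anchor → Form B (Group B): y = (7.3/5.1)(14.97 − 8.2) + 43.8 = 53.5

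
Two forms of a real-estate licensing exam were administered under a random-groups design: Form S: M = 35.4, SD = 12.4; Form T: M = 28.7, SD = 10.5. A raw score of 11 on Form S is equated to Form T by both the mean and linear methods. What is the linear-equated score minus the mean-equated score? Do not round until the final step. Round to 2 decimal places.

3.74

Mean-equated: 11 + (28.7 − 35.4) = 4.30
Linear-equated: (10.5/12.4)(11 − 35.4) + 28.7 = 8.039
Difference = 8.039 − 4.30 = 3.74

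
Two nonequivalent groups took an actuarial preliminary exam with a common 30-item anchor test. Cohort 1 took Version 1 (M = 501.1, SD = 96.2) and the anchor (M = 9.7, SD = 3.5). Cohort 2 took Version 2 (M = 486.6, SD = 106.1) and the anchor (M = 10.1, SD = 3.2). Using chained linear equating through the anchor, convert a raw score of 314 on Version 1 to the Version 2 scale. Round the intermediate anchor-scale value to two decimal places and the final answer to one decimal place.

Version 1 → anchor (Cohort 1): v = (3.5/96.2)(314 − 501.1) + 9.7 = 2.89
anchor → Version 2 (Cohort 2): y = (106.1/3.2)(2.89 − 10.1) + 486.6 = 247.5

247.5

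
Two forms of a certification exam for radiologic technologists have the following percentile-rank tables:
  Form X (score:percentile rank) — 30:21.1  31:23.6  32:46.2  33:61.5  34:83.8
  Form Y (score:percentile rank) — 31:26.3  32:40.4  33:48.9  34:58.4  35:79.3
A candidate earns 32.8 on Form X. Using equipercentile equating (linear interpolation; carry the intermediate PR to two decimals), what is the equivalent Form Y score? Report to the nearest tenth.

PR of 32.8 on Form X: 46.2 + (32.8 − 32)/(33 − 32) × (61.5 − 46.2) = 58.44
On Form Y, PR 58.44 falls between score 34 (PR 58.4) and 35 (PR 79.3).
Interpolate: 34 + (58.44 − 58.4)/(79.3 − 58.4) × (35 − 34) = 34.0

34.0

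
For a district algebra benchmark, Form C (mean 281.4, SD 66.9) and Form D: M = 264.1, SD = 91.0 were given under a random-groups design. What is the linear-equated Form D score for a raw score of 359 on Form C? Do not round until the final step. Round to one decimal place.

369.7

Linear equating: y = (SD_Y/SD_X)(x − M_X) + M_Y
y = (91.0/66.9)(359 − 281.4) + 264.1
y = 1.360239 × 77.6 + 264.1 = 105.5546 + 264.1 = 369.7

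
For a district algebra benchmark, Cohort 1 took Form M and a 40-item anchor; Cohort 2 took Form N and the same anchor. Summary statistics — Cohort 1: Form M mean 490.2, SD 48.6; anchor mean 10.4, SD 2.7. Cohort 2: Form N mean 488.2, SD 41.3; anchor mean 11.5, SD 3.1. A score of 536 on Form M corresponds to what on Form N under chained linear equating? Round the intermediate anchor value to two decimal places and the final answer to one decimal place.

Form M → anchor (Cohort 1): v = (2.7/48.6)(536 − 490.2) + 10.4 = 12.94
anchor → Form N (Cohort 2): y = (41.3/3.1)(12.94 − 11.5) + 488.2 = 507.4

507.4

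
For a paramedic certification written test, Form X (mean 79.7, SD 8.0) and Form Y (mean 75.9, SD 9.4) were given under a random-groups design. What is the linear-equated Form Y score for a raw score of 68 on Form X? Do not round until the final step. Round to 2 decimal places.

Linear equating: y = (SD_Y/SD_X)(x − M_X) + M_Y
y = (9.4/8.0)(68 − 79.7) + 75.9
y = 1.175000 × -11.7 + 75.9 = -13.7475 + 75.9 = 62.15

62.15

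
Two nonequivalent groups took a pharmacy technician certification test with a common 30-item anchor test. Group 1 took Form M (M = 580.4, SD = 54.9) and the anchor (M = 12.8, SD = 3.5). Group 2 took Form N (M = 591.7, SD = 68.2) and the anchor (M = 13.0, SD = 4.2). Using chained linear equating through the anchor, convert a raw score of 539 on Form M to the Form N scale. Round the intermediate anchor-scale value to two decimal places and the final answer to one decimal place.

Form M → anchor (Group 1): v = (3.5/54.9)(539 − 580.4) + 12.8 = 10.16
anchor → Form N (Group 2): y = (68.2/4.2)(10.16 − 13.0) + 591.7 = 545.6

545.6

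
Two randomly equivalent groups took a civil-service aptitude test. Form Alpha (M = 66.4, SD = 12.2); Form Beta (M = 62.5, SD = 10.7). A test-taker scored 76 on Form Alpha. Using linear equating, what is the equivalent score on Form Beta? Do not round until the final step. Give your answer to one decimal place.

Linear equating: y = (SD_Y/SD_X)(x − M_X) + M_Y
y = (10.7/12.2)(76 − 66.4) + 62.5
y = 0.877049 × 9.6 + 62.5 = 8.4197 + 62.5 = 70.9

70.9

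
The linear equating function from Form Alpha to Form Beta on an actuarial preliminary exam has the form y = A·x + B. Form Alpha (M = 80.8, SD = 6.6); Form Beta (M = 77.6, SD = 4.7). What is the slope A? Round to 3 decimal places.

A = SD_Y / SD_X = 4.7 / 6.6 = 0.712

0.712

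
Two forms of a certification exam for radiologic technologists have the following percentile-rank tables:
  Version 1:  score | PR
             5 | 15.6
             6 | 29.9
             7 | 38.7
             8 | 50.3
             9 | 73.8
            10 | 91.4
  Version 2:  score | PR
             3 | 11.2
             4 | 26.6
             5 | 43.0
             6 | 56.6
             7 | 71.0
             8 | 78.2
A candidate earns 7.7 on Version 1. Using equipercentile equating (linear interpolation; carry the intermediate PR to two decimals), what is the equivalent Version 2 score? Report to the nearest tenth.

PR of 7.7 on Version 1: 38.7 + (7.7 − 7)/(8 − 7) × (50.3 − 38.7) = 46.82
On Version 2, PR 46.82 falls between score 5 (PR 43.0) and 6 (PR 56.6).
Interpolate: 5 + (46.82 − 43.0)/(56.6 − 43.0) × (6 − 5) = 5.3

5.3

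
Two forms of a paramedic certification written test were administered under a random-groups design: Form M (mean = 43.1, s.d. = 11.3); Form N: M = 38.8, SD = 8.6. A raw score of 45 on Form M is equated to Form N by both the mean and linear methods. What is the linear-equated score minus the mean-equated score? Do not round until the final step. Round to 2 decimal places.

-0.45

Mean-equated: 45 + (38.8 − 43.1) = 40.70
Linear-equated: (8.6/11.3)(45 − 43.1) + 38.8 = 40.246
Difference = 40.246 − 40.70 = -0.45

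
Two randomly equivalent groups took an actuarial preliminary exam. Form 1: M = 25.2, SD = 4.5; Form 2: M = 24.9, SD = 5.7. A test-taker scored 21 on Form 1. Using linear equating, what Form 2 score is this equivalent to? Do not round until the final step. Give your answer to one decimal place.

19.6

Linear equating: y = (SD_Y/SD_X)(x − M_X) + M_Y
y = (5.7/4.5)(21 − 25.2) + 24.9
y = 1.266667 × -4.2 + 24.9 = -5.3200 + 24.9 = 19.6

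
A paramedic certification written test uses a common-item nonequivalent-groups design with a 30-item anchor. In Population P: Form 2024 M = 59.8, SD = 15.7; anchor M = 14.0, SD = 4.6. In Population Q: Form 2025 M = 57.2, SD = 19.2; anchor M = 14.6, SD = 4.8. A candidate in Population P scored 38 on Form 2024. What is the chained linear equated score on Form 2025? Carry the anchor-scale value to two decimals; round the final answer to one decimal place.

29.2

Form 2024 → anchor (Population P): v = (4.6/15.7)(38 − 59.8) + 14.0 = 7.61
anchor → Form 2025 (Population Q): y = (19.2/4.8)(7.61 − 14.6) + 57.2 = 29.2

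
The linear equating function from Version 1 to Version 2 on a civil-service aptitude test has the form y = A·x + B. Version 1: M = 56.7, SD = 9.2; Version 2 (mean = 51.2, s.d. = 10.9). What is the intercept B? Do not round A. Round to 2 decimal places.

-15.98

A = SD_Y / SD_X = 10.9 / 9.2 = 1.184783
B = M_Y − A·M_X = 51.2 − 1.184783 × 56.7 = -15.98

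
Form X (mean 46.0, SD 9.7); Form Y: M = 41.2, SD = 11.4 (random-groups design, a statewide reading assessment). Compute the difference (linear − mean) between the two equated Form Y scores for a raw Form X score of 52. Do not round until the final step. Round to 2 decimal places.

1.05

Mean-equated: 52 + (41.2 − 46.0) = 47.20
Linear-equated: (11.4/9.7)(52 − 46.0) + 41.2 = 48.252
Difference = 48.252 − 47.20 = 1.05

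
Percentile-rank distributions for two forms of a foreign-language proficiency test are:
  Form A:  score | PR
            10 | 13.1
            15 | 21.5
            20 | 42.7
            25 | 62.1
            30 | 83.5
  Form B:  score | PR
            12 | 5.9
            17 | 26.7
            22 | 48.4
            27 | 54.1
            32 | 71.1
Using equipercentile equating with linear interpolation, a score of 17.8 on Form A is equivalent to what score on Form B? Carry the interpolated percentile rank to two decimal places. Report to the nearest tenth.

PR of 17.8 on Form A: 21.5 + (17.8 − 15)/(20 − 15) × (42.7 − 21.5) = 33.37
On Form B, PR 33.37 falls between score 17 (PR 26.7) and 22 (PR 48.4).
Interpolate: 17 + (33.37 − 26.7)/(48.4 − 26.7) × (22 − 17) = 18.5

18.5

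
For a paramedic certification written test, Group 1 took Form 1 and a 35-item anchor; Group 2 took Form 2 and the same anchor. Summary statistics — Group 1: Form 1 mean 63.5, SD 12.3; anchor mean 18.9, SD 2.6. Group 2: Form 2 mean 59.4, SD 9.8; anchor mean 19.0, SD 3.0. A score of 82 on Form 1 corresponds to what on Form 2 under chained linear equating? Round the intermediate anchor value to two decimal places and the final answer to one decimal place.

71.8

Form 1 → anchor (Group 1): v = (2.6/12.3)(82 − 63.5) + 18.9 = 22.81
anchor → Form 2 (Group 2): y = (9.8/3.0)(22.81 − 19.0) + 59.4 = 71.8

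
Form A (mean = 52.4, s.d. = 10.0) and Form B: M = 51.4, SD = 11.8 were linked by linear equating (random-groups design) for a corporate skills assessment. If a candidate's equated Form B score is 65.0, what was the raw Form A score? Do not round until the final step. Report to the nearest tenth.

63.9

Invert y = (SD_Y/SD_X)(x − M_X) + M_Y:
x = (SD_X/SD_Y)(y − M_Y) + M_X = (10.0/11.8)(65.0 − 51.4) + 52.4
x = 0.847458 × 13.600 + 52.4 = 63.9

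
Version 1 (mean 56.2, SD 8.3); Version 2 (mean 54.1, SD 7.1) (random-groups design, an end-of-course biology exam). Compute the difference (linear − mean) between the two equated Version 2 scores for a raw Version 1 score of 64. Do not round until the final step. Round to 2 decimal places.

Mean-equated: 64 + (54.1 − 56.2) = 61.90
Linear-equated: (7.1/8.3)(64 − 56.2) + 54.1 = 60.772
Difference = 60.772 − 61.90 = -1.13

-1.13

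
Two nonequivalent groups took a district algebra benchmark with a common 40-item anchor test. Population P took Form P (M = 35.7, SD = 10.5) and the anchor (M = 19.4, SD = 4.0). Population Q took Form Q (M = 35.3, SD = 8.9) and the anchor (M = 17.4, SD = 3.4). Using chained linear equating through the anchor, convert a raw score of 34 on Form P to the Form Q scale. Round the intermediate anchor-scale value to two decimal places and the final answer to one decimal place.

38.8

Form P → anchor (Population P): v = (4.0/10.5)(34 − 35.7) + 19.4 = 18.75
anchor → Form Q (Population Q): y = (8.9/3.4)(18.75 − 17.4) + 35.3 = 38.8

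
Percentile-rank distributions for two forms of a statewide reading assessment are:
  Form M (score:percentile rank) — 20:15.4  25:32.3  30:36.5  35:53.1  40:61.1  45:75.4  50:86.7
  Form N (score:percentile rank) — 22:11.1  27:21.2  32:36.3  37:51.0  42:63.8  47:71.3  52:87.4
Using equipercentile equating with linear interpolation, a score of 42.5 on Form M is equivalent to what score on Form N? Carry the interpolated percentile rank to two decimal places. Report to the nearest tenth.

45.0

PR of 42.5 on Form M: 61.1 + (42.5 − 40)/(45 − 40) × (75.4 − 61.1) = 68.25
On Form N, PR 68.25 falls between score 42 (PR 63.8) and 47 (PR 71.3).
Interpolate: 42 + (68.25 − 63.8)/(71.3 − 63.8) × (47 − 42) = 45.0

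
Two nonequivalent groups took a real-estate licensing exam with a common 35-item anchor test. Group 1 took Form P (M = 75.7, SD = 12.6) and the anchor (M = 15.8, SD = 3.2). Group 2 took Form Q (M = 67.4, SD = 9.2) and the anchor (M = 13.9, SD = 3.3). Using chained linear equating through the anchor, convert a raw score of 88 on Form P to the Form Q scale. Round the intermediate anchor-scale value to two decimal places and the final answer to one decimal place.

Form P → anchor (Group 1): v = (3.2/12.6)(88 − 75.7) + 15.8 = 18.92
anchor → Form Q (Group 2): y = (9.2/3.3)(18.92 − 13.9) + 67.4 = 81.4

81.4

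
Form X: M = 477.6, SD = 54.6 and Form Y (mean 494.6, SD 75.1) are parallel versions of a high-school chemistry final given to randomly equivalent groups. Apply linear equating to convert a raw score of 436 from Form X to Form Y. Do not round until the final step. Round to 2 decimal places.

Linear equating: y = (SD_Y/SD_X)(x − M_X) + M_Y
y = (75.1/54.6)(436 − 477.6) + 494.6
y = 1.375458 × -41.6 + 494.6 = -57.2190 + 494.6 = 437.38

437.38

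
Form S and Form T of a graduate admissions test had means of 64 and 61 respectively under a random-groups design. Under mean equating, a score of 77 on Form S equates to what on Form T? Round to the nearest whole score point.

Mean equating: y = x + (M_Y − M_X) = 77 + (61 − 64) = 74

74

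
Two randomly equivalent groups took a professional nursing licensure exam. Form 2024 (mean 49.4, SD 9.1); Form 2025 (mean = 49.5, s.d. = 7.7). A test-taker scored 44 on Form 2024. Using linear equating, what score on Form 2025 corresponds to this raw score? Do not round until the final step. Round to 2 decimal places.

44.93

Linear equating: y = (SD_Y/SD_X)(x − M_X) + M_Y
y = (7.7/9.1)(44 − 49.4) + 49.5
y = 0.846154 × -5.4 + 49.5 = -4.5692 + 49.5 = 44.93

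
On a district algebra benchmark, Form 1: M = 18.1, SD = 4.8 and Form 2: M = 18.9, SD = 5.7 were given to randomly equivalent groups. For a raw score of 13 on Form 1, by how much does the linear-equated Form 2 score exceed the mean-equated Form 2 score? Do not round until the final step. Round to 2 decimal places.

-0.96

Mean-equated: 13 + (18.9 − 18.1) = 13.80
Linear-equated: (5.7/4.8)(13 − 18.1) + 18.9 = 12.844
Difference = 12.844 − 13.80 = -0.96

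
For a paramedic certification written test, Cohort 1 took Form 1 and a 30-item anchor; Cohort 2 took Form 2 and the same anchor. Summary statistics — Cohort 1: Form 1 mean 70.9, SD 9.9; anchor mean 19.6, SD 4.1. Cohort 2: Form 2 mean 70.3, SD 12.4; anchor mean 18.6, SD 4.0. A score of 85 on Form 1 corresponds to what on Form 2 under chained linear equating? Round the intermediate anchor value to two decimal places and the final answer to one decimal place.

Form 1 → anchor (Cohort 1): v = (4.1/9.9)(85 − 70.9) + 19.6 = 25.44
anchor → Form 2 (Cohort 2): y = (12.4/4.0)(25.44 − 18.6) + 70.3 = 91.5

91.5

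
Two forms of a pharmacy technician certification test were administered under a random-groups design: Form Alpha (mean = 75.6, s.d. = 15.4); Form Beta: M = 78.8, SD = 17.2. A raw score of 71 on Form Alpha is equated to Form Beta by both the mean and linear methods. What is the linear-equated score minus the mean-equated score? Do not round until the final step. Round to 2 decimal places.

Mean-equated: 71 + (78.8 − 75.6) = 74.20
Linear-equated: (17.2/15.4)(71 − 75.6) + 78.8 = 73.662
Difference = 73.662 − 74.20 = -0.54

-0.54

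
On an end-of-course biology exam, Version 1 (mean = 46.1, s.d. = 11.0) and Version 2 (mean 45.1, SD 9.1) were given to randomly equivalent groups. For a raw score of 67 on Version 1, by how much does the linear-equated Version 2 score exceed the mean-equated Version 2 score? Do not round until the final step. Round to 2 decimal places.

-3.61

Mean-equated: 67 + (45.1 − 46.1) = 66.00
Linear-equated: (9.1/11.0)(67 − 46.1) + 45.1 = 62.390
Difference = 62.390 − 66.00 = -3.61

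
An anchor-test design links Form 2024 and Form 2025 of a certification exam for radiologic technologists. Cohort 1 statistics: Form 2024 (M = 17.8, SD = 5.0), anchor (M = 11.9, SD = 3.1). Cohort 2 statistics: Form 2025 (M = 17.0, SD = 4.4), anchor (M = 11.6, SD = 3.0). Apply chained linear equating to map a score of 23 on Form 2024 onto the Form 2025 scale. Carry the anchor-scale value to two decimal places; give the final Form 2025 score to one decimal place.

22.2

Form 2024 → anchor (Cohort 1): v = (3.1/5.0)(23 − 17.8) + 11.9 = 15.12
anchor → Form 2025 (Cohort 2): y = (4.4/3.0)(15.12 − 11.6) + 17.0 = 22.2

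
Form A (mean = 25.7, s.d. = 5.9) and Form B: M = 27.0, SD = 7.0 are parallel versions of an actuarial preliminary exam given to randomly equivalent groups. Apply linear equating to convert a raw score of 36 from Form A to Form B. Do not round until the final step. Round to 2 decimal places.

Linear equating: y = (SD_Y/SD_X)(x − M_X) + M_Y
y = (7.0/5.9)(36 − 25.7) + 27.0
y = 1.186441 × 10.3 + 27.0 = 12.2203 + 27.0 = 39.22

39.22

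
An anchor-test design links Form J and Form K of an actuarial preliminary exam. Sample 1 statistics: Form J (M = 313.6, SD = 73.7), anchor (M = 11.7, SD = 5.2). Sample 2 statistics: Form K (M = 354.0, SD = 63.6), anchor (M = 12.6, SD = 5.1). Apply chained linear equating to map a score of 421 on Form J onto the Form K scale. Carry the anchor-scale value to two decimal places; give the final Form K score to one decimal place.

437.3

Form J → anchor (Sample 1): v = (5.2/73.7)(421 − 313.6) + 11.7 = 19.28
anchor → Form K (Sample 2): y = (63.6/5.1)(19.28 − 12.6) + 354.0 = 437.3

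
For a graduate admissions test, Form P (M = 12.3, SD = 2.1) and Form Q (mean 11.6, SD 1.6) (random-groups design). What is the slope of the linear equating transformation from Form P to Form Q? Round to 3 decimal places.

A = SD_Y / SD_X = 1.6 / 2.1 = 0.762

0.762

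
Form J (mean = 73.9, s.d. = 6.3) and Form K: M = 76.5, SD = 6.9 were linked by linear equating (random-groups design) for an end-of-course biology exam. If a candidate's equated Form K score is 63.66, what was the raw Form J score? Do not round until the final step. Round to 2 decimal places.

Invert y = (SD_Y/SD_X)(x − M_X) + M_Y:
x = (SD_X/SD_Y)(y − M_Y) + M_X = (6.3/6.9)(63.66 − 76.5) + 73.9
x = 0.913043 × -12.840 + 73.9 = 62.18

62.18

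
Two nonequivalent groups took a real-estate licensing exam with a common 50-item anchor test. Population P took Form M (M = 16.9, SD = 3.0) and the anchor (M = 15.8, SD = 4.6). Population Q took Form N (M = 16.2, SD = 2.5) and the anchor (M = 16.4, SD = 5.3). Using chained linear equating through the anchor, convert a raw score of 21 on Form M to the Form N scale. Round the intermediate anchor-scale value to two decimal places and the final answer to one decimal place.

18.9

Form M → anchor (Population P): v = (4.6/3.0)(21 − 16.9) + 15.8 = 22.09
anchor → Form N (Population Q): y = (2.5/5.3)(22.09 − 16.4) + 16.2 = 18.9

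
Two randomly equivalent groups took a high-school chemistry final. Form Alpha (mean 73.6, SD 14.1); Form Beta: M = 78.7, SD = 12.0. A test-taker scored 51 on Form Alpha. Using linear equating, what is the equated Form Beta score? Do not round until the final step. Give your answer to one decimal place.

59.5

Linear equating: y = (SD_Y/SD_X)(x − M_X) + M_Y
y = (12.0/14.1)(51 − 73.6) + 78.7
y = 0.851064 × -22.6 + 78.7 = -19.2340 + 78.7 = 59.5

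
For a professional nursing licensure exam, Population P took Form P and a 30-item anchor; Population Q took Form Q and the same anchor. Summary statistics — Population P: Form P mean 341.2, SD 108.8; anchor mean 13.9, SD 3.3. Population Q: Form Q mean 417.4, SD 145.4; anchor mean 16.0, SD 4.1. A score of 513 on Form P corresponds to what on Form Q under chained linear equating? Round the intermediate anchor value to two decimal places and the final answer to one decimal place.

Form P → anchor (Population P): v = (3.3/108.8)(513 − 341.2) + 13.9 = 19.11
anchor → Form Q (Population Q): y = (145.4/4.1)(19.11 − 16.0) + 417.4 = 527.7

527.7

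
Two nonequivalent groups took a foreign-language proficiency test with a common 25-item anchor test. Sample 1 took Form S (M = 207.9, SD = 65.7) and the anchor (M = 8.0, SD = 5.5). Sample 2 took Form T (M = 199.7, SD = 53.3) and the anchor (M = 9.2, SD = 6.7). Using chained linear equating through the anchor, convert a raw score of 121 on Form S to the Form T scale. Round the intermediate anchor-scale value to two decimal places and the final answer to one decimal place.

Form S → anchor (Sample 1): v = (5.5/65.7)(121 − 207.9) + 8.0 = 0.73
anchor → Form T (Sample 2): y = (53.3/6.7)(0.73 − 9.2) + 199.7 = 132.3

132.3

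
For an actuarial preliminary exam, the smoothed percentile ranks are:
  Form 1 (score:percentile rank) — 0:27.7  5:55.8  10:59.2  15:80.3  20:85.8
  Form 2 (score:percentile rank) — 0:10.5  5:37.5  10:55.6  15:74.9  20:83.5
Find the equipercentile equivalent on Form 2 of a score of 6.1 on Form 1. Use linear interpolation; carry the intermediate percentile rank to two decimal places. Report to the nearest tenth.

PR of 6.1 on Form 1: 55.8 + (6.1 − 5)/(10 − 5) × (59.2 − 55.8) = 56.55
On Form 2, PR 56.55 falls between score 10 (PR 55.6) and 15 (PR 74.9).
Interpolate: 10 + (56.55 − 55.6)/(74.9 − 55.6) × (15 − 10) = 10.2

10.2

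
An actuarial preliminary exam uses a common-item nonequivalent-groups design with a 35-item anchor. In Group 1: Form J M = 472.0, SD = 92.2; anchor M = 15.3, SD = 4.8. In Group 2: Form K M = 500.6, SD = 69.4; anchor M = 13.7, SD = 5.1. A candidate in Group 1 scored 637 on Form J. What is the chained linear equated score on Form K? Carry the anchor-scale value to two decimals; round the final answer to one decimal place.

Form J → anchor (Group 1): v = (4.8/92.2)(637 − 472.0) + 15.3 = 23.89
anchor → Form K (Group 2): y = (69.4/5.1)(23.89 − 13.7) + 500.6 = 639.3

639.3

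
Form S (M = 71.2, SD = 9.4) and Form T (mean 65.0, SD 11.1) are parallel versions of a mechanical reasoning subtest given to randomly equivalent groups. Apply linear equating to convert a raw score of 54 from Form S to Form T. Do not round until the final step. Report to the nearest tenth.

44.7

Linear equating: y = (SD_Y/SD_X)(x − M_X) + M_Y
y = (11.1/9.4)(54 − 71.2) + 65.0
y = 1.180851 × -17.2 + 65.0 = -20.3106 + 65.0 = 44.7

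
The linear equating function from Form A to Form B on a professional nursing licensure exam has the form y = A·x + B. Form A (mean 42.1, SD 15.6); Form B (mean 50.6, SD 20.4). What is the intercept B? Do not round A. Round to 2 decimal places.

A = SD_Y / SD_X = 20.4 / 15.6 = 1.307692
B = M_Y − A·M_X = 50.6 − 1.307692 × 42.1 = -4.45

-4.45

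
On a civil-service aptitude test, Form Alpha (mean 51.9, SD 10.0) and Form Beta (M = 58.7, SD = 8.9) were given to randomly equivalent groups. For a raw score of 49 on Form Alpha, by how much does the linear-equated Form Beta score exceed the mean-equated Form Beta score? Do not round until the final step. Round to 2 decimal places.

Mean-equated: 49 + (58.7 − 51.9) = 55.80
Linear-equated: (8.9/10.0)(49 − 51.9) + 58.7 = 56.119
Difference = 56.119 − 55.80 = 0.32

0.32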